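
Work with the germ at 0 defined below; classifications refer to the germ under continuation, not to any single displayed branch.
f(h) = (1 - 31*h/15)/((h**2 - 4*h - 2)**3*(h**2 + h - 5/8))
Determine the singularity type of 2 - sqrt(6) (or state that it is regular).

The point is a pole of order 3.

The denominator factor h**2 - 4*h - 2 vanishes at 2 - sqrt(6) and appears to the power 3; the numerator there equals -47/15 + (31/15)*sqrt(6), nonzero, and no other factor vanishes.
Hence a pole whose order is the multiplicity, 3.


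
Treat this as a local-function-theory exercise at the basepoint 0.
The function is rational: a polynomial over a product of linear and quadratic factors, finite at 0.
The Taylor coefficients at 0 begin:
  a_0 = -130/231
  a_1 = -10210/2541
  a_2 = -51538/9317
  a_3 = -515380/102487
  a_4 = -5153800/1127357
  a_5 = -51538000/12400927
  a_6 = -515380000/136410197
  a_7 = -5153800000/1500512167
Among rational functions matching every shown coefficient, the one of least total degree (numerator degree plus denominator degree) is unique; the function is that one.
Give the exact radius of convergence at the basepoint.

No rational of total degree below 3 reproduces all 8 coefficients; solving the [2/1] Pade equations on them gives f(r) = (31*r**2/15 + 27*r/7 + 13/21)/(r - 11/10), whose expansion matches every shown term.
Denominator factor (r - 11/10): pole of order 1 at 11/10, modulus 11/10.
The radius of convergence is the smallest modulus among the singular points: 11/10.

The radius of convergence is 11/10.


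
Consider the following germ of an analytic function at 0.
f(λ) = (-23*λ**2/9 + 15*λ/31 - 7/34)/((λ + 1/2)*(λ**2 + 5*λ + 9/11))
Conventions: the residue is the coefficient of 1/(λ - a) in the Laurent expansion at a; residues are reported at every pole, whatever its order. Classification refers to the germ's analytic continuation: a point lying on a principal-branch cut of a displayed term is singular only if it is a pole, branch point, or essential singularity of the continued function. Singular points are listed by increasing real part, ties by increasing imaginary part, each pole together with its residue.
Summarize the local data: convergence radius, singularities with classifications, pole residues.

Radius of convergence at 0: 5/2 - (1/22)*sqrt(2629).
At -5/2 - (1/22)*sqrt(2629): a pole of order 1; residue -495205/298809 - (1981880/71415351)*sqrt(2629).
At -1/2: a pole of order 1; residue 226787/298809.
At -5/2 + (1/22)*sqrt(2629): a pole of order 1; residue -495205/298809 + (1981880/71415351)*sqrt(2629).

Denominator factor (λ + 1/2): pole of order 1 at -1/2, modulus 1/2.
Denominator factor (λ**2 + 5*λ + 9/11): discriminant 239/11, real irrational roots -5/2 + (1/22)*sqrt(2629) and -5/2 - (1/22)*sqrt(2629); poles of order 1, moduli 5/2 - (1/22)*sqrt(2629) and 5/2 + (1/22)*sqrt(2629).
The radius of convergence is the smallest modulus among the singular points: 5/2 - (1/22)*sqrt(2629).
The factor λ**2 + 5*λ + 9/11 splits as (λ - a)(λ - a') with a = -5/2 - (1/22)*sqrt(2629), a' = -5/2 + (1/22)*sqrt(2629). At the order-1 pole a set g(λ) = (λ - a)*f(λ) = [(-23*λ**2/9 + 15*λ/31 - 7/34)/(λ + 1/2)] / (λ - a').
Simple pole: residue = g(a) at a = -5/2 - (1/22)*sqrt(2629), which is -495205/298809 - (1981880/71415351)*sqrt(2629).
At the order-1 pole -1/2 set g(λ) = (λ - (-1/2))*f(λ) = (-23*λ**2/9 + 15*λ/31 - 7/34)/(λ**2 + 5*λ + 9/11).
Simple pole: residue = g(a) at a = -1/2, which is 226787/298809.
The factor λ**2 + 5*λ + 9/11 splits as (λ - a)(λ - a') with a = -5/2 + (1/22)*sqrt(2629), a' = -5/2 - (1/22)*sqrt(2629). At the order-1 pole a set g(λ) = (λ - a)*f(λ) = [(-23*λ**2/9 + 15*λ/31 - 7/34)/(λ + 1/2)] / (λ - a').
Simple pole: residue = g(a) at a = -5/2 + (1/22)*sqrt(2629), which is -495205/298809 + (1981880/71415351)*sqrt(2629).
List the singular points by increasing real part (a conjugate pair: the negative imaginary part first).


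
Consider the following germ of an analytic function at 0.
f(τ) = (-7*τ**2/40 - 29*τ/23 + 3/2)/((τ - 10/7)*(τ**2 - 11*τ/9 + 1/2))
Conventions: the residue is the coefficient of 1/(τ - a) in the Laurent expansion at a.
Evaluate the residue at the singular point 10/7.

At the order-1 pole 10/7 set g(τ) = (τ - (10/7))*f(τ) = (-7*τ**2/40 - 29*τ/23 + 3/2)/(τ**2 - 11*τ/9 + 1/2).
Simple pole: residue = g(a) at a = 10/7, which is -13356/16123.

The residue is -13356/16123.


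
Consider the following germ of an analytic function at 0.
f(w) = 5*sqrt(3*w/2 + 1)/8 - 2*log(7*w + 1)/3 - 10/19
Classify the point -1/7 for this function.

The term (-2/3)*log(1 - w/(-1/7)) has argument 1 - -1/7/(-1/7) = 0 at -1/7: a logarithmic (infinitely-sheeted) branch point; the remaining terms are analytic or single-valued there.

The point is a logarithmic branch point.


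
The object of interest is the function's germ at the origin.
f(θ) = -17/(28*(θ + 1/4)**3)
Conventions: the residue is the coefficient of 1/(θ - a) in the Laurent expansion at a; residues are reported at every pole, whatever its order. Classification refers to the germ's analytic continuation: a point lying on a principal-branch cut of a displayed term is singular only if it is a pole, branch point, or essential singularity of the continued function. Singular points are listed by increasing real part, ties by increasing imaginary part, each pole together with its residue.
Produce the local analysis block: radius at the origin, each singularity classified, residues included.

Radius of convergence at 0: 1/4.
At -1/4: a pole of order 3; residue 0.

Denominator factor (θ + 1/4)^3: pole of order 3 at -1/4, modulus 1/4.
The radius of convergence is the smallest modulus among the singular points: 1/4.
At the order-3 pole -1/4 set g(θ) = (θ - (-1/4))^3*f(θ) = -17/28.
Order-3 pole: residue = g''(a)/2; g''(-1/4) = 0, so the residue is 0.


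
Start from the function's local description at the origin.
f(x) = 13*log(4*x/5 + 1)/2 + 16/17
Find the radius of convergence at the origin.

Branch term (13/2)*log(1 - x/(-5/4)): its argument vanishes at x = -5/4, a logarithmic branch point, modulus 5/4.
The radius of convergence is the smallest modulus among the singular points: 5/4.

The radius of convergence is 5/4.


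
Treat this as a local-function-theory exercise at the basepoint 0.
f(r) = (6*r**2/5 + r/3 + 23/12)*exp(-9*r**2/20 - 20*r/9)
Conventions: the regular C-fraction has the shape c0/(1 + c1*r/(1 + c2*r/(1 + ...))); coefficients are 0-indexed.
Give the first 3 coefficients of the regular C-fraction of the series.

The regular C-fraction coefficients are [23/12, 424/207, -1659817/1755360].

Taylor coefficients (expand at 0): a_0 = 23/12, a_1 = -106/27, a_2 = 84161/19440.
c0 = a_0 = 23/12. Peel one level at a time: if S = 1 + c*r/S' with S'(0) = 1, then c is the r-coefficient of S and S' = c*r/(S - 1).
S_1 = c0/f = 1 + (424/207)*r + (1659817/856980)*r^2 + ...; c1 = 424/207.
S_2 = c1*r/(S_1 - 1) = 1 + (-1659817/1755360)*r + ...; c2 = -1659817/1755360.


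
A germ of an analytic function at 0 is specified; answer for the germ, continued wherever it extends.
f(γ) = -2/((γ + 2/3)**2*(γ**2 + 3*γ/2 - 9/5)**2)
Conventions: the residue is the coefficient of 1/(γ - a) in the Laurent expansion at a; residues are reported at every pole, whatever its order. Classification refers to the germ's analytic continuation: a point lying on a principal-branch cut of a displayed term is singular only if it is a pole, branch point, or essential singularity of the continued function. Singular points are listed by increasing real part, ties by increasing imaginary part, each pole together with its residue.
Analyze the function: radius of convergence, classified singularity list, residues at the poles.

Denominator factor (γ + 2/3)^2: pole of order 2 at -2/3, modulus 2/3.
Denominator factor (γ**2 + 3*γ/2 - 9/5)^2: discriminant 189/20, real irrational roots -3/4 + (3/20)*sqrt(105) and -3/4 - (3/20)*sqrt(105); poles of order 2, moduli -3/4 + (3/20)*sqrt(105) and 3/4 + (3/20)*sqrt(105).
The radius of convergence is the smallest modulus among the singular points: 2/3.
The factor γ**2 + 3*γ/2 - 9/5 splits as (γ - a)(γ - a') with a = -3/4 - (3/20)*sqrt(105), a' = -3/4 + (3/20)*sqrt(105). At the order-2 pole a set g(γ) = (γ - a)^2*f(γ) = [-2/(γ + 2/3)**2] / (γ - a')^2.
Order-2 pole: residue = g'(a); g'(-3/4 - (3/20)*sqrt(105)) = 30375/1191016 - (27285025/1575714168)*sqrt(105), so the residue is 30375/1191016 - (27285025/1575714168)*sqrt(105).
At the order-2 pole -2/3 set g(γ) = (γ - (-2/3))^2*f(γ) = -2/(γ**2 + 3*γ/2 - 9/5)**2.
Order-2 pole: residue = g'(a); g'(-2/3) = -30375/595508, so the residue is -30375/595508.
The factor γ**2 + 3*γ/2 - 9/5 splits as (γ - a)(γ - a') with a = -3/4 + (3/20)*sqrt(105), a' = -3/4 - (3/20)*sqrt(105). At the order-2 pole a set g(γ) = (γ - a)^2*f(γ) = [-2/(γ + 2/3)**2] / (γ - a')^2.
Order-2 pole: residue = g'(a); g'(-3/4 + (3/20)*sqrt(105)) = 30375/1191016 + (27285025/1575714168)*sqrt(105), so the residue is 30375/1191016 + (27285025/1575714168)*sqrt(105).
List the singular points by increasing real part (a conjugate pair: the negative imaginary part first).

Radius of convergence at 0: 2/3.
At -3/4 - (3/20)*sqrt(105): a pole of order 2; residue 30375/1191016 - (27285025/1575714168)*sqrt(105).
At -2/3: a pole of order 2; residue -30375/595508.
At -3/4 + (3/20)*sqrt(105): a pole of order 2; residue 30375/1191016 + (27285025/1575714168)*sqrt(105).


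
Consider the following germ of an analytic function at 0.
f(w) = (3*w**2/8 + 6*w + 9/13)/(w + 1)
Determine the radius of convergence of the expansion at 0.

Denominator factor (w + 1): pole of order 1 at -1, modulus 1.
The radius of convergence is the smallest modulus among the singular points: 1.

The radius of convergence is 1.


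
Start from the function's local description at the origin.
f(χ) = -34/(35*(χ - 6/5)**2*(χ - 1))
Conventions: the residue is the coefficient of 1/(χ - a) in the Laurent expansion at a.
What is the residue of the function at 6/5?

At the order-2 pole 6/5 set g(χ) = (χ - (6/5))^2*f(χ) = -34/(35*(χ - 1)).
Order-2 pole: residue = g'(a); g'(6/5) = 170/7, so the residue is 170/7.

The residue is 170/7.


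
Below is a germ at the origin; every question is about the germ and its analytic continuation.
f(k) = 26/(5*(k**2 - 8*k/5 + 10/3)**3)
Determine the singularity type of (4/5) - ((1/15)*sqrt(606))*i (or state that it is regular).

The denominator factor k**2 - 8*k/5 + 10/3 vanishes at (4/5) - ((1/15)*sqrt(606))*i and appears to the power 3; the numerator there equals 26/5, nonzero, and no other factor vanishes.
Hence a pole whose order is the multiplicity, 3.

The point is a pole of order 3.


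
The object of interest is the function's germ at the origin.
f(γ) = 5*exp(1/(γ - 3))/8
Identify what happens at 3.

The point is an essential singularity.

The exponent 1/(γ - (3)) has a pole at 3, so exp(1/(γ - (3))) takes every nonzero value near it: an essential singularity (not a pole of any order).


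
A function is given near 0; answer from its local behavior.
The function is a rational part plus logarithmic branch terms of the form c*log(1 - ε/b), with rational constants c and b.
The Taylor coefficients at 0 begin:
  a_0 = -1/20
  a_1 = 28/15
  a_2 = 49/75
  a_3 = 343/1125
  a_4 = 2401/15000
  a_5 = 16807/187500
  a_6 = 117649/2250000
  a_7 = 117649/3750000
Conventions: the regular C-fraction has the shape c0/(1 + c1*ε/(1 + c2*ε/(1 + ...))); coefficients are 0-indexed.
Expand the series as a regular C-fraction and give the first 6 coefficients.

Taylor coefficients (read off): a_0 = -1/20, a_1 = 28/15, a_2 = 49/75, a_3 = 343/1125, a_4 = 2401/15000, a_5 = 16807/187500.
c0 = a_0 = -1/20. Peel one level at a time: if S = 1 + c*ε/S' with S'(0) = 1, then c is the ε-coefficient of S and S' = c*ε/(S - 1).
S_1 = c0/f = 1 + (112/3)*ε + (63308/45)*ε^2 + ...; c1 = 112/3.
S_2 = c1*ε/(S_1 - 1) = 1 + (-2261/60)*ε + (-49/1200)*ε^2 + ...; c2 = -2261/60.
S_3 = c2*ε/(S_2 - 1) = 1 + (-7/6460)*ε + (-7889/20865800)*ε^2 + ...; c3 = -7/6460.
S_4 = c3*ε/(S_3 - 1) = 1 + (-1127/3230)*ε + (-49/1500)*ε^2 + ...; c4 = -1127/3230.
S_5 = c4*ε/(S_4 - 1) = 1 + (-323/3450)*ε + ...; c5 = -323/3450.

The regular C-fraction coefficients are [-1/20, 112/3, -2261/60, -7/6460, -1127/3230, -323/3450].


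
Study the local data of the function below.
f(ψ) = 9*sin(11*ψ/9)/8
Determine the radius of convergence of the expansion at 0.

The factor -sin(11*ψ/9) is entire and contributes no finite singular point.
The polynomial part has no poles.
No finite singular points: the Taylor series at 0 converges everywhere.

The radius of convergence is infinite.


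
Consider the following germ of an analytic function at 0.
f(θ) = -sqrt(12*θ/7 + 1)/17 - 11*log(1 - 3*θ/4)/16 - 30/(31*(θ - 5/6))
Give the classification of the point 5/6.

The point is a pole of order 1.

The denominator factor θ - 5/6 vanishes at 5/6 and appears to the power 1; the numerator there equals -30/31, nonzero, and no other factor vanishes.
The branch terms are analytic at this point.
Hence a pole whose order is the multiplicity, 1.


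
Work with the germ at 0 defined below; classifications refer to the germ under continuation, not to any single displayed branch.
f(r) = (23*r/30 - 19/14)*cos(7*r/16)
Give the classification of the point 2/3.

There is no denominator, hence no pole anywhere.
The factor cos(7*r/16) is entire.
So the germ continues analytically to 2/3.

The point is a regular point.


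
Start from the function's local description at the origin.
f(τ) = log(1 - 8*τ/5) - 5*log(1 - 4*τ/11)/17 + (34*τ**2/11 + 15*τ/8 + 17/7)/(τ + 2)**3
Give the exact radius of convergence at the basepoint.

The radius of convergence is 5/8.

Denominator factor (τ + 2)^3: pole of order 3 at -2, modulus 2.
Branch term (1)*log(1 - τ/(5/8)): its argument vanishes at τ = 5/8, a logarithmic branch point, modulus 5/8.
Branch term (-5/17)*log(1 - τ/(11/4)): its argument vanishes at τ = 11/4, a logarithmic branch point, modulus 11/4.
The radius of convergence is the smallest modulus among the singular points: 5/8.


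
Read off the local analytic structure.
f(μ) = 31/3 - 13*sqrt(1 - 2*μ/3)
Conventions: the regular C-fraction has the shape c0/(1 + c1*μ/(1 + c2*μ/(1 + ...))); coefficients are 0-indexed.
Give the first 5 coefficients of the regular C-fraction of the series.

Taylor coefficients (expand at 0): a_0 = -8/3, a_1 = 13/3, a_2 = 13/18, a_3 = 13/54, a_4 = 65/648.
c0 = a_0 = -8/3. Peel one level at a time: if S = 1 + c*μ/S' with S'(0) = 1, then c is the μ-coefficient of S and S' = c*μ/(S - 1).
S_1 = c0/f = 1 + (13/8)*μ + (559/192)*μ^2 + ...; c1 = 13/8.
S_2 = c1*μ/(S_1 - 1) = 1 + (-43/24)*μ + (-1/36)*μ^2 + ...; c2 = -43/24.
S_3 = c2*μ/(S_2 - 1) = 1 + (-2/129)*μ + (-82/16641)*μ^2 + ...; c3 = -2/129.
S_4 = c3*μ/(S_3 - 1) = 1 + (-41/129)*μ + ...; c4 = -41/129.

The regular C-fraction coefficients are [-8/3, 13/8, -43/24, -2/129, -41/129].


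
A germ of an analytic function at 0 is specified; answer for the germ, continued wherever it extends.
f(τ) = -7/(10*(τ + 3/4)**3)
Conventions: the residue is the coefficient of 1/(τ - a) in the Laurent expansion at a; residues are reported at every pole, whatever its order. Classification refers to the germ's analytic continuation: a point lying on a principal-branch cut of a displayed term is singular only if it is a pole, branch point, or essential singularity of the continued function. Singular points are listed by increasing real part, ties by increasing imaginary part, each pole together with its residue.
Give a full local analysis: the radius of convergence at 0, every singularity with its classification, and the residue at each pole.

Radius of convergence at 0: 3/4.
At -3/4: a pole of order 3; residue 0.

Denominator factor (τ + 3/4)^3: pole of order 3 at -3/4, modulus 3/4.
The radius of convergence is the smallest modulus among the singular points: 3/4.
At the order-3 pole -3/4 set g(τ) = (τ - (-3/4))^3*f(τ) = -7/10.
Order-3 pole: residue = g''(a)/2; g''(-3/4) = 0, so the residue is 0.


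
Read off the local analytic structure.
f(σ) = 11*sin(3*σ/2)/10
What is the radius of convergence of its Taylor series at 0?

The factor sin(3*σ/2) is entire and contributes no finite singular point.
The polynomial part has no poles.
No finite singular points: the Taylor series at 0 converges everywhere.

The radius of convergence is infinite.


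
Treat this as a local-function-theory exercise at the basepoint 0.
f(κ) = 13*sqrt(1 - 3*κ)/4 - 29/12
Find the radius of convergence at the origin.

The radius of convergence is 1/3.

Branch term (13/4)*sqrt(1 - κ/(1/3)): its argument vanishes at κ = 1/3, a square-root branch point, modulus 1/3.
The radius of convergence is the smallest modulus among the singular points: 1/3.


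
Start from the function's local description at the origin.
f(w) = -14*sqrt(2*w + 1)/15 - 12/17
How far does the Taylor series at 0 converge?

Branch term (-14/15)*sqrt(1 - w/(-1/2)): its argument vanishes at w = -1/2, a square-root branch point, modulus 1/2.
The radius of convergence is the smallest modulus among the singular points: 1/2.

The radius of convergence is 1/2.


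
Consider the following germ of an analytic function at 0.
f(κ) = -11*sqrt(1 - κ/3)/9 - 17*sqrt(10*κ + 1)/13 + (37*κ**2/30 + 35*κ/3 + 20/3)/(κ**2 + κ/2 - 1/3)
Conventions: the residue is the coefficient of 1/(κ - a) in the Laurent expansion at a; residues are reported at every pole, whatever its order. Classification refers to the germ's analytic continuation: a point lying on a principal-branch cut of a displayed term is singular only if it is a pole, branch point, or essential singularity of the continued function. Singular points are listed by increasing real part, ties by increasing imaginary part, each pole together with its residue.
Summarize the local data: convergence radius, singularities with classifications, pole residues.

Radius of convergence at 0: 1/10.
At -1/4 - (1/12)*sqrt(57): a pole of order 1; residue 221/40 - (3107/6840)*sqrt(57).
At -1/10: an algebraic (square-root) branch point.
At -1/4 + (1/12)*sqrt(57): a pole of order 1; residue 221/40 + (3107/6840)*sqrt(57).
At 3: an algebraic (square-root) branch point.

Denominator factor (κ**2 + κ/2 - 1/3): discriminant 19/12, real irrational roots -1/4 + (1/12)*sqrt(57) and -1/4 - (1/12)*sqrt(57); poles of order 1, moduli -1/4 + (1/12)*sqrt(57) and 1/4 + (1/12)*sqrt(57).
Branch term (-17/13)*sqrt(1 - κ/(-1/10)): its argument vanishes at κ = -1/10, a square-root branch point, modulus 1/10.
Branch term (-11/9)*sqrt(1 - κ/(3)): its argument vanishes at κ = 3, a square-root branch point, modulus 3.
The radius of convergence is the smallest modulus among the singular points: 1/10.
The branch terms are analytic at -1/4 - (1/12)*sqrt(57) and contribute nothing to the residue; only the rational part matters.
The factor κ**2 + κ/2 - 1/3 splits as (κ - a)(κ - a') with a = -1/4 - (1/12)*sqrt(57), a' = -1/4 + (1/12)*sqrt(57). At the order-1 pole a set g(κ) = (κ - a)*(rational part) = [37*κ**2/30 + 35*κ/3 + 20/3] / (κ - a').
Simple pole: residue = g(a) at a = -1/4 - (1/12)*sqrt(57), which is 221/40 - (3107/6840)*sqrt(57).
The branch terms are analytic at -1/4 + (1/12)*sqrt(57) and contribute nothing to the residue; only the rational part matters.
The factor κ**2 + κ/2 - 1/3 splits as (κ - a)(κ - a') with a = -1/4 + (1/12)*sqrt(57), a' = -1/4 - (1/12)*sqrt(57). At the order-1 pole a set g(κ) = (κ - a)*(rational part) = [37*κ**2/30 + 35*κ/3 + 20/3] / (κ - a').
Simple pole: residue = g(a) at a = -1/4 + (1/12)*sqrt(57), which is 221/40 + (3107/6840)*sqrt(57).
List the singular points by increasing real part (a conjugate pair: the negative imaginary part first).


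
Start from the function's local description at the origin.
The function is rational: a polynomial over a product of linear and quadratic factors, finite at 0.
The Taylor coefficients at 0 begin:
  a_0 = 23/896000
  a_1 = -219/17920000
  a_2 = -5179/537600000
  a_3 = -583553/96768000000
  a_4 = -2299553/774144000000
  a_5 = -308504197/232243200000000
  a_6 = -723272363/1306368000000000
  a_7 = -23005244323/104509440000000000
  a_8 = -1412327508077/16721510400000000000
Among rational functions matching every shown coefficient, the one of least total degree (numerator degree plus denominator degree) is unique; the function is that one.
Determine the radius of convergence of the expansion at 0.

The radius of convergence is 10/3.

No rational of total degree below 7 reproduces all 9 coefficients; solving the [1/6] Pade equations on them gives f(x) = (37*x/20 - 23/14)/((x - 10/3)**3*(x + 12)**3), whose expansion matches every shown term.
Denominator factor (x + 12)^3: pole of order 3 at -12, modulus 12.
Denominator factor (x - 10/3)^3: pole of order 3 at 10/3, modulus 10/3.
The radius of convergence is the smallest modulus among the singular points: 10/3.


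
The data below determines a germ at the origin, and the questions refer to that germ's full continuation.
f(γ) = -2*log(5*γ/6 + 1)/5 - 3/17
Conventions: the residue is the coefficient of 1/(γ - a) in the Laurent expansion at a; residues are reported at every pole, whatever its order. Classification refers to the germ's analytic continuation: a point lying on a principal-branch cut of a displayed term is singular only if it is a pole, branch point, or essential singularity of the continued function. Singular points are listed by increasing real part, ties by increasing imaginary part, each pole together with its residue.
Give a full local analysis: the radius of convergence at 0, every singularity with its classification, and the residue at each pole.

Branch term (-2/5)*log(1 - γ/(-6/5)): its argument vanishes at γ = -6/5, a logarithmic branch point, modulus 6/5.
The radius of convergence is the smallest modulus among the singular points: 6/5.

Radius of convergence at 0: 6/5.
At -6/5: a logarithmic branch point.


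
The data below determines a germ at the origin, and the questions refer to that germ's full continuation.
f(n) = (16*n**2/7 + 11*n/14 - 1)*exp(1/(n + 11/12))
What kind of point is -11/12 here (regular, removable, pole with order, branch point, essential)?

The point is an essential singularity.

The exponent 1/(n - (-11/12)) has a pole at -11/12, so exp(1/(n - (-11/12))) takes every nonzero value near it: an essential singularity (not a pole of any order).


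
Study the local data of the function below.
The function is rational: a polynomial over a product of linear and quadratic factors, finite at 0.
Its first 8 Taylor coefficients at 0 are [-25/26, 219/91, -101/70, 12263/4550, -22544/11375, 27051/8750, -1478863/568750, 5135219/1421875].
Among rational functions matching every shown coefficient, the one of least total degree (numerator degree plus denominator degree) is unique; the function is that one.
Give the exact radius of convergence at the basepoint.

No rational of total degree below 3 reproduces all 8 coefficients; solving the [1/2] Pade equations on them gives f(σ) = (25/26 - 31*σ/14)/(σ**2 - σ/5 - 1), whose expansion matches every shown term.
Denominator factor (σ**2 - σ/5 - 1): discriminant 101/25, real irrational roots 1/10 + (1/10)*sqrt(101) and 1/10 - (1/10)*sqrt(101); poles of order 1, moduli 1/10 + (1/10)*sqrt(101) and -1/10 + (1/10)*sqrt(101).
The radius of convergence is the smallest modulus among the singular points: -1/10 + (1/10)*sqrt(101).

The radius of convergence is -1/10 + (1/10)*sqrt(101).


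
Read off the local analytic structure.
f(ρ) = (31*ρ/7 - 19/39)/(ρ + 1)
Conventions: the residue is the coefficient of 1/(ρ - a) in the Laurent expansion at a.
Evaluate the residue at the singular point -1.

At the order-1 pole -1 set g(ρ) = (ρ - (-1))*f(ρ) = 31*ρ/7 - 19/39.
Simple pole: residue = g(a) at a = -1, which is -1342/273.

The residue is -1342/273.


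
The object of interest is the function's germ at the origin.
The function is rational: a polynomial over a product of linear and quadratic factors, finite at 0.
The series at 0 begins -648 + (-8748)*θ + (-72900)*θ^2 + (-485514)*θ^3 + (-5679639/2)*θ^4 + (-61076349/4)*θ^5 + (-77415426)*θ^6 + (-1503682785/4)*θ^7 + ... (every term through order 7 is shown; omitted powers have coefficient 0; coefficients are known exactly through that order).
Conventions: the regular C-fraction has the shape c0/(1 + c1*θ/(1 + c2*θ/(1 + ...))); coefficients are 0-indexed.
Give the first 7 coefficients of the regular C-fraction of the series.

Taylor coefficients (read off): a_0 = -648, a_1 = -8748, a_2 = -72900, a_3 = -485514, a_4 = -5679639/2, a_5 = -61076349/4, a_6 = -77415426.
c0 = a_0 = -648. Peel one level at a time: if S = 1 + c*θ/S' with S'(0) = 1, then c is the θ-coefficient of S and S' = c*θ/(S - 1).
S_1 = c0/f = 1 + (-27/2)*θ + (279/4)*θ^2 + ...; c1 = -27/2.
S_2 = c1*θ/(S_1 - 1) = 1 + (31/6)*θ + (251/18)*θ^2 + ...; c2 = 31/6.
S_3 = c2*θ/(S_2 - 1) = 1 + (-251/93)*θ + (11877/3844)*θ^2 + ...; c3 = -251/93.
S_4 = c3*θ/(S_3 - 1) = 1 + (35631/31124)*θ + (2054403/1008016)*θ^2 + ...; c4 = 35631/31124.
S_5 = c4*θ/(S_4 - 1) = 1 + (-7076277/3974836)*θ + (8928992/15673681)*θ^2 + ...; c5 = -7076277/3974836.
S_6 = c5*θ/(S_5 - 1) = 1 + (289184128/903709053)*θ + ...; c6 = 289184128/903709053.

The regular C-fraction coefficients are [-648, -27/2, 31/6, -251/93, 35631/31124, -7076277/3974836, 289184128/903709053].


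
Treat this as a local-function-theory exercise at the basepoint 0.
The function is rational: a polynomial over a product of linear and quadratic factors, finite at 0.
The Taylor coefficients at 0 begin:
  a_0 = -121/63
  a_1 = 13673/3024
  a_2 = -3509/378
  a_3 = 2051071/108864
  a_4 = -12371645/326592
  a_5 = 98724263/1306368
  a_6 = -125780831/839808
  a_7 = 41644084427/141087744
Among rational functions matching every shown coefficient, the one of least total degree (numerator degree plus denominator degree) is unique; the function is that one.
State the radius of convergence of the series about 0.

The radius of convergence is 6/11.

No rational of total degree below 4 reproduces all 8 coefficients; solving the [2/2] Pade equations on them gives f(φ) = (φ**2/4 - 3*φ/4 - 4/7)/(φ + 6/11)**2, whose expansion matches every shown term.
Denominator factor (φ + 6/11)^2: pole of order 2 at -6/11, modulus 6/11.
The radius of convergence is the smallest modulus among the singular points: 6/11.


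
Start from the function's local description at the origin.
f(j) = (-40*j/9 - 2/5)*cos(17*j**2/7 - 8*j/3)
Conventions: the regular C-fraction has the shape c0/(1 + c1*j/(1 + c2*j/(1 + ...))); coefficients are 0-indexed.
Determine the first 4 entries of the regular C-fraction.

The regular C-fraction coefficients are [-2/5, -100/9, 2572/225, -60541/225050].

Taylor coefficients (expand at 0): a_0 = -2/5, a_1 = -40/9, a_2 = 64/45, a_3 = 37456/2835.
c0 = a_0 = -2/5. Peel one level at a time: if S = 1 + c*j/S' with S'(0) = 1, then c is the j-coefficient of S and S' = c*j/(S - 1).
S_1 = c0/f = 1 + (-100/9)*j + (10288/81)*j^2 + ...; c1 = -100/9.
S_2 = c1*j/(S_1 - 1) = 1 + (2572/225)*j + (121082/39375)*j^2 + ...; c2 = 2572/225.
S_3 = c2*j/(S_2 - 1) = 1 + (-60541/225050)*j + ...; c3 = -60541/225050.


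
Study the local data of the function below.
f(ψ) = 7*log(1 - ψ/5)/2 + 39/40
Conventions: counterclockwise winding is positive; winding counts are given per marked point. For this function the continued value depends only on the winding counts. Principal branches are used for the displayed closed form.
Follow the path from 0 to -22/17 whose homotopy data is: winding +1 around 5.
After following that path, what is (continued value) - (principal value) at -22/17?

Continued minus principal equals (7)*pi*i.

The rational part is single-valued and drops out of the difference; each branch term changes only by its own monodromy.
(7/2)*log(1 - ψ/(5)): each positive loop around 5 adds 2*pi*i to the log, so winding +1 contributes (7/2)*(1)*2*pi*i = (7)*pi*i.
Summing the contributions at ψ = -22/17 gives (7)*pi*i.


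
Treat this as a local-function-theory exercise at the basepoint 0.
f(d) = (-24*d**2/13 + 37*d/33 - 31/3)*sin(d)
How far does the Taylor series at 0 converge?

The factor sin(d) is entire and contributes no finite singular point.
The polynomial part has no poles.
No finite singular points: the Taylor series at 0 converges everywhere.

The radius of convergence is infinite.


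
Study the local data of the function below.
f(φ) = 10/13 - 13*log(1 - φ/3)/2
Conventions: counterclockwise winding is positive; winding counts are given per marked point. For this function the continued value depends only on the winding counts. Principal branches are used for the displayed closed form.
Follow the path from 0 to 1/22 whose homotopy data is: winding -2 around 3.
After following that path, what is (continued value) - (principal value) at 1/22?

The rational part is single-valued and drops out of the difference; each branch term changes only by its own monodromy.
(-13/2)*log(1 - φ/(3)): each positive loop around 3 adds 2*pi*i to the log, so winding -2 contributes (-13/2)*(-2)*2*pi*i = (26)*pi*i.
Summing the contributions at φ = 1/22 gives (26)*pi*i.

Continued minus principal equals (26)*pi*i.


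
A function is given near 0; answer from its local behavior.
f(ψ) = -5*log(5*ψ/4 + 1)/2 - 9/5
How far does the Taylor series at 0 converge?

The radius of convergence is 4/5.

Branch term (-5/2)*log(1 - ψ/(-4/5)): its argument vanishes at ψ = -4/5, a logarithmic branch point, modulus 4/5.
The radius of convergence is the smallest modulus among the singular points: 4/5.


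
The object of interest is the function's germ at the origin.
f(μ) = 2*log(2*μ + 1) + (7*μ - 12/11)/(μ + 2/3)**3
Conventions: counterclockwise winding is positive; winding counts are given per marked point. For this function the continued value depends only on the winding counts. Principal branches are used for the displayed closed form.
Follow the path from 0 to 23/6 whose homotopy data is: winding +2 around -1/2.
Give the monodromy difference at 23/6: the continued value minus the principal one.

The rational part is single-valued and drops out of the difference; each branch term changes only by its own monodromy.
(2)*log(1 - μ/(-1/2)): each positive loop around -1/2 adds 2*pi*i to the log, so winding +2 contributes (2)*(2)*2*pi*i = (8)*pi*i.
Summing the contributions at μ = 23/6 gives (8)*pi*i.

Continued minus principal equals (8)*pi*i.


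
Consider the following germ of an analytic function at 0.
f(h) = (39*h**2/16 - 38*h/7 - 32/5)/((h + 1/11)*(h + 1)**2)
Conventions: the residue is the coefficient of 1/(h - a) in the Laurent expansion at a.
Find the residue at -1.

The residue is 535359/56000.

At the order-2 pole -1 set g(h) = (h - (-1))^2*f(h) = (39*h**2/16 - 38*h/7 - 32/5)/(h + 1/11).
Order-2 pole: residue = g'(a); g'(-1) = 535359/56000, so the residue is 535359/56000.


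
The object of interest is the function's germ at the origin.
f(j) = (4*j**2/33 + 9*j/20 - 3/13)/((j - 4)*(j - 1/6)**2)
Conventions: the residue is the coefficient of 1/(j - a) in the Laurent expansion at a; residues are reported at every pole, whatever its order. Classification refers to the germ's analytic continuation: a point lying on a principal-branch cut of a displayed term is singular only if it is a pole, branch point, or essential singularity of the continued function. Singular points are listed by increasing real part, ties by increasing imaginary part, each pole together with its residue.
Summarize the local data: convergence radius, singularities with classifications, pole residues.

Denominator factor (j - 1/6)^2: pole of order 2 at 1/6, modulus 1/6.
Denominator factor (j - 4): pole of order 1 at 4, modulus 4.
The radius of convergence is the smallest modulus among the singular points: 1/6.
At the order-2 pole 1/6 set g(j) = (j - (1/6))^2*f(j) = (4*j**2/33 + 9*j/20 - 3/13)/(j - 4).
Order-2 pole: residue = g'(a); g'(1/6) = -133396/1134705, so the residue is -133396/1134705.
At the order-1 pole 4 set g(j) = (j - (4))*f(j) = (4*j**2/33 + 9*j/20 - 3/13)/(j - 1/6)**2.
Simple pole: residue = g(a) at a = 4, which is 90312/378235.
List the singular points by increasing real part (a conjugate pair: the negative imaginary part first).

Radius of convergence at 0: 1/6.
At 1/6: a pole of order 2; residue -133396/1134705.
At 4: a pole of order 1; residue 90312/378235.


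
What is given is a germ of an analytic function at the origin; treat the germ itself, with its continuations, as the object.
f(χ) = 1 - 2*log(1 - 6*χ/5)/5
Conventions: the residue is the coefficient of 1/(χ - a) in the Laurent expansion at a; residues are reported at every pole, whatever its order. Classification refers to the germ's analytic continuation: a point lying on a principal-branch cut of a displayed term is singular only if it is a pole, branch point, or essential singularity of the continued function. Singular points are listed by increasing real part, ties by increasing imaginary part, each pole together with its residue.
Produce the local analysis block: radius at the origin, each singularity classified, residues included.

Branch term (-2/5)*log(1 - χ/(5/6)): its argument vanishes at χ = 5/6, a logarithmic branch point, modulus 5/6.
The radius of convergence is the smallest modulus among the singular points: 5/6.

Radius of convergence at 0: 5/6.
At 5/6: a logarithmic branch point.


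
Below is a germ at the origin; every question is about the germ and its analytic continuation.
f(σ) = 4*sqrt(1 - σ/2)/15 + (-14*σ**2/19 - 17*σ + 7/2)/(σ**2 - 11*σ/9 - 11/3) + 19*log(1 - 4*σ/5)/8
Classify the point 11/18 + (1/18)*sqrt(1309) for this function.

The point is a pole of order 1.

The denominator factor σ**2 - 11*σ/9 - 11/3 vanishes at 11/18 + (1/18)*sqrt(1309) and appears to the power 1; the numerator there equals -15607/1539 - (3061/3078)*sqrt(1309), nonzero, and no other factor vanishes.
The branch terms are analytic at this point.
Hence a pole whose order is the multiplicity, 1.


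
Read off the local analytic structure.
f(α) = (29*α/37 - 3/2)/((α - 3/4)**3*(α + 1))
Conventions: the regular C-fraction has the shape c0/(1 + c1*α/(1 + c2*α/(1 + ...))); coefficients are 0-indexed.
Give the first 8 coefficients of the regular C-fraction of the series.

The regular C-fraction coefficients are [32/9, -275/111, 478/30525, -15165116/197175, 1889438100/24489613, 757431152/58668198119, 19481538375/113408082661, -572557/594219].

Taylor coefficients (expand at 0): a_0 = 32/9, a_1 = 8800/999, a_2 = 21664/999, a_3 = 384608/8991, a_4 = 2204896/26973, a_5 = 1302112/8991, a_6 = 60722144/242757, a_7 = 303324256/728271.
c0 = a_0 = 32/9. Peel one level at a time: if S = 1 + c*α/S' with S'(0) = 1, then c is the α-coefficient of S and S' = c*α/(S - 1).
S_1 = c0/f = 1 + (-275/111)*α + (478/12321)*α^2 + ...; c1 = -275/111.
S_2 = c1*α/(S_1 - 1) = 1 + (478/30525)*α + (819736/680625)*α^2 + ...; c2 = 478/30525.
S_3 = c2*α/(S_2 - 1) = 1 + (-15165116/197175)*α + (338953744/57121)*α^2 + ...; c3 = -15165116/197175.
S_4 = c3*α/(S_3 - 1) = 1 + (1889438100/24489613)*α + (-10458254400/10499486089)*α^2 + ...; c4 = 1889438100/24489613.
S_5 = c4*α/(S_4 - 1) = 1 + (757431152/58668198119)*α + (-727038000/327821518249)*α^2 + ...; c5 = 757431152/58668198119.
S_6 = c5*α/(S_5 - 1) = 1 + (19481538375/113408082661)*α + (6493846125/39232913329)*α^2 + ...; c6 = 19481538375/113408082661.
S_7 = c6*α/(S_6 - 1) = 1 + (-572557/594219)*α + ...; c7 = -572557/594219.


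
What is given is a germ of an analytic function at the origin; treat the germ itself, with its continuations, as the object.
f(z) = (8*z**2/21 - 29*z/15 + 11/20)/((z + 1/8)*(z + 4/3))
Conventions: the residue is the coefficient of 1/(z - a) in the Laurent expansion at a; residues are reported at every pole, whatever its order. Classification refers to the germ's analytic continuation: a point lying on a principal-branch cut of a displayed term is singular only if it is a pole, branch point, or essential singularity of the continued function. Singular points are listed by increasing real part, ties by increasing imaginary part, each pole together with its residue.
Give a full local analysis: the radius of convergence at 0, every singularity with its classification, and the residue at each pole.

Radius of convergence at 0: 1/8.
At -4/3: a pole of order 1; residue -28766/9135.
At -1/8: a pole of order 1; residue 134/203.

Denominator factor (z + 1/8): pole of order 1 at -1/8, modulus 1/8.
Denominator factor (z + 4/3): pole of order 1 at -4/3, modulus 4/3.
The radius of convergence is the smallest modulus among the singular points: 1/8.
At the order-1 pole -4/3 set g(z) = (z - (-4/3))*f(z) = (8*z**2/21 - 29*z/15 + 11/20)/(z + 1/8).
Simple pole: residue = g(a) at a = -4/3, which is -28766/9135.
At the order-1 pole -1/8 set g(z) = (z - (-1/8))*f(z) = (8*z**2/21 - 29*z/15 + 11/20)/(z + 4/3).
Simple pole: residue = g(a) at a = -1/8, which is 134/203.
List the singular points by increasing real part (a conjugate pair: the negative imaginary part first).


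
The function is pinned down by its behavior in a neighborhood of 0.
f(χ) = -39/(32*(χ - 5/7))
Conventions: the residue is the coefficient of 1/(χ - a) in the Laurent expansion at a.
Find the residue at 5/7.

At the order-1 pole 5/7 set g(χ) = (χ - (5/7))*f(χ) = -39/32.
Simple pole: residue = g(a) at a = 5/7, which is -39/32.

The residue is -39/32.


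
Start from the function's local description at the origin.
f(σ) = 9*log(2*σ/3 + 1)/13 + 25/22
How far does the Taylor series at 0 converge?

Branch term (9/13)*log(1 - σ/(-3/2)): its argument vanishes at σ = -3/2, a logarithmic branch point, modulus 3/2.
The radius of convergence is the smallest modulus among the singular points: 3/2.

The radius of convergence is 3/2.


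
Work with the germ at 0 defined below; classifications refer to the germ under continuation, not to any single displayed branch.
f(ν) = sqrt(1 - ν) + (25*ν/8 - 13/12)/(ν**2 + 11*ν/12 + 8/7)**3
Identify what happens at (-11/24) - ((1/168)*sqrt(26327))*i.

The denominator factor ν**2 + 11*ν/12 + 8/7 vanishes at (-11/24) - ((1/168)*sqrt(26327))*i and appears to the power 3; the numerator there equals (-161/64) - ((25/1344)*sqrt(26327))*i, nonzero, and no other factor vanishes.
The branch terms are analytic at this point.
Hence a pole whose order is the multiplicity, 3.

The point is a pole of order 3.


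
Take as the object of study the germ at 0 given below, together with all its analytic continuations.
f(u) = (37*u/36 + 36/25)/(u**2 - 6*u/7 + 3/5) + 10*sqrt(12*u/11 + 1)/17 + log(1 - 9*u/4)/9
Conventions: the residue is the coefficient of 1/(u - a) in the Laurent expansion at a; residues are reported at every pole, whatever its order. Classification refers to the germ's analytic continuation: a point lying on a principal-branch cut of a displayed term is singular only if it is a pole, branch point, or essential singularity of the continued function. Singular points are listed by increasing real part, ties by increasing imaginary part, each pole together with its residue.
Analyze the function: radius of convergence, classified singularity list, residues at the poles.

Denominator factor (u**2 - 6*u/7 + 3/5): discriminant -408/245, complex-conjugate roots (3/7) + ((1/35)*sqrt(510))*i and (3/7) - ((1/35)*sqrt(510))*i; poles of order 1, moduli (1/5)*sqrt(15) and (1/5)*sqrt(15).
Branch term (10/17)*sqrt(1 - u/(-11/12)): its argument vanishes at u = -11/12, a square-root branch point, modulus 11/12.
Branch term (1/9)*log(1 - u/(4/9)): its argument vanishes at u = 4/9, a logarithmic branch point, modulus 4/9.
The radius of convergence is the smallest modulus among the singular points: 4/9.
The branch terms are analytic at (3/7) - ((1/35)*sqrt(510))*i and contribute nothing to the residue; only the rational part matters.
The factor u**2 - 6*u/7 + 3/5 splits as (u - a)(u - a') with a = (3/7) - ((1/35)*sqrt(510))*i, a' = (3/7) + ((1/35)*sqrt(510))*i. At the order-1 pole a set g(u) = (u - a)*(rational part) = [37*u/36 + 36/25] / (u - a').
Simple pole: residue = g(a) at a = (3/7) - ((1/35)*sqrt(510))*i, which is (37/72) + ((3949/61200)*sqrt(510))*i.
The branch terms are analytic at (3/7) + ((1/35)*sqrt(510))*i and contribute nothing to the residue; only the rational part matters.
The factor u**2 - 6*u/7 + 3/5 splits as (u - a)(u - a') with a = (3/7) + ((1/35)*sqrt(510))*i, a' = (3/7) - ((1/35)*sqrt(510))*i. At the order-1 pole a set g(u) = (u - a)*(rational part) = [37*u/36 + 36/25] / (u - a').
Simple pole: residue = g(a) at a = (3/7) + ((1/35)*sqrt(510))*i, which is (37/72) - ((3949/61200)*sqrt(510))*i.
List the singular points by increasing real part (a conjugate pair: the negative imaginary part first).

Radius of convergence at 0: 4/9.
At -11/12: an algebraic (square-root) branch point.
At (3/7) - ((1/35)*sqrt(510))*i: a pole of order 1; residue (37/72) + ((3949/61200)*sqrt(510))*i.
At (3/7) + ((1/35)*sqrt(510))*i: a pole of order 1; residue (37/72) - ((3949/61200)*sqrt(510))*i.
At 4/9: a logarithmic branch point.
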